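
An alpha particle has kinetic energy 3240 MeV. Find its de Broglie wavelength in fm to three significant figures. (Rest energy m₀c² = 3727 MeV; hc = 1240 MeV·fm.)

Total energy E = KE + m₀c² = 3240 + 3727 = 6967 MeV.
(pc)² = E² − (m₀c²)² = (6967)² − (3727)² = 3.465 × 10⁷ MeV², so pc = 5886 MeV.
λ = hc/(pc) = 1240 MeV·fm / 5886 MeV = 0.211 fm.

λ = 0.211 fm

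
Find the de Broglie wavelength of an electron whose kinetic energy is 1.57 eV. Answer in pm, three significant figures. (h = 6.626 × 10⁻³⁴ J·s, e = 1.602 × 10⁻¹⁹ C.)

λ = 979 pm

KE = 1.57 eV = 2.515 × 10⁻¹⁹ J.
p = √(2mKE) = √(2 × 9.109 × 10⁻³¹ × 2.515 × 10⁻¹⁹) = 6.769 × 10⁻²⁵ kg·m/s.
λ = h/p = 6.626 × 10⁻³⁴ / 6.769 × 10⁻²⁵ = 9.79 × 10⁻¹⁰ m = 979 pm.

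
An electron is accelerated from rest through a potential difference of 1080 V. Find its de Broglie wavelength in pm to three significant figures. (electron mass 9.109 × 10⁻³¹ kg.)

KE = eV = 1.602 × 10⁻¹⁹ × 1080 = 1.730 × 10⁻¹⁶ J.
p = √(2mKE) = √(2 × 9.109 × 10⁻³¹ × 1.730 × 10⁻¹⁶) = 1.775 × 10⁻²³ kg·m/s.
λ = h/p = 6.626 × 10⁻³⁴ / 1.775 × 10⁻²³ = 3.73 × 10⁻¹¹ m = 37.3 pm.

λ = 37.3 pm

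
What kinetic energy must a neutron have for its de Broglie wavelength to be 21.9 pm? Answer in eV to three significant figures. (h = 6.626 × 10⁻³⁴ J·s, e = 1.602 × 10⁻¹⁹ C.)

p = h/λ = 6.626 × 10⁻³⁴ / 2.190 × 10⁻¹¹ = 3.026 × 10⁻²³ kg·m/s.
KE = p²/(2m) = (3.026 × 10⁻²³)² / (2 × 1.675 × 10⁻²⁷) = 2.733 × 10⁻¹⁹ J = 1.71 eV.

KE = 1.71 eV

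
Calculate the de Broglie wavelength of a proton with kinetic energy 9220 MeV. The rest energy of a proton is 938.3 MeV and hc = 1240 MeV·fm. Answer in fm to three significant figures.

λ = 0.123 fm

Total energy E = KE + m₀c² = 9220 + 938.3 = 10158.3 MeV.
(pc)² = E² − (m₀c²)² = (10158.3)² − (938.3)² = 1.023 × 10⁸ MeV², so pc = 1.011 × 10⁴ MeV.
λ = hc/(pc) = 1240 MeV·fm / 1.011 × 10⁴ MeV = 0.123 fm.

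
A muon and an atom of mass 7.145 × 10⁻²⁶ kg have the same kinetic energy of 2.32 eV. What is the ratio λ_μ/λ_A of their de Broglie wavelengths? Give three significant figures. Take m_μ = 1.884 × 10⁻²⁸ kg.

At fixed KE, p = √(2mKE) so λ = h/p ∝ 1/√m.
λ_μ/λ_A = √(m_A/m_μ) = √(7.145 × 10⁻²⁶/1.884 × 10⁻²⁸) = √(379.2) = 19.5.

λ_μ/λ_A = 19.5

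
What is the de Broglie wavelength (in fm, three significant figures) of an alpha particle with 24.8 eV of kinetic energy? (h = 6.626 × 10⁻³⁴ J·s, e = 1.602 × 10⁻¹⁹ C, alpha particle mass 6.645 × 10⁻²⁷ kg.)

λ = 2880 fm

KE = 24.8 eV = 3.973 × 10⁻¹⁸ J.
p = √(2mKE) = √(2 × 6.645 × 10⁻²⁷ × 3.973 × 10⁻¹⁸) = 2.298 × 10⁻²² kg·m/s.
λ = h/p = 6.626 × 10⁻³⁴ / 2.298 × 10⁻²² = 2.88 × 10⁻¹² m = 2880 fm.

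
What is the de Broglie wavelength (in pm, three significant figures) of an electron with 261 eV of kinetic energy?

KE = 261 eV = 4.181 × 10⁻¹⁷ J.
p = √(2mKE) = √(2 × 9.109 × 10⁻³¹ × 4.181 × 10⁻¹⁷) = 8.728 × 10⁻²⁴ kg·m/s.
λ = h/p = 6.626 × 10⁻³⁴ / 8.728 × 10⁻²⁴ = 7.59 × 10⁻¹¹ m = 75.9 pm.

λ = 75.9 pm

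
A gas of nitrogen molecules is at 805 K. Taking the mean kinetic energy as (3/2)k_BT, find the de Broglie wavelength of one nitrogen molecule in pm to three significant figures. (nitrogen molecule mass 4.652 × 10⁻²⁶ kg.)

KE = (3/2)k_BT = 1.5 × 1.381 × 10⁻²³ × 805 = 1.668 × 10⁻²⁰ J.
p = √(2mKE) = √(2 × 4.652 × 10⁻²⁶ × 1.668 × 10⁻²⁰) = 3.939 × 10⁻²³ kg·m/s.
λ = h/p = 1.68 × 10⁻¹¹ m = 16.8 pm.

λ = 16.8 pm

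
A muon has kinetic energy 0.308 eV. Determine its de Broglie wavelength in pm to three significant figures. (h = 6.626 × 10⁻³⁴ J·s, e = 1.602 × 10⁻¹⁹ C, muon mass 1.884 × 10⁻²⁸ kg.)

λ = 154 pm

KE = 0.308 eV = 4.934 × 10⁻²⁰ J.
p = √(2mKE) = √(2 × 1.884 × 10⁻²⁸ × 4.934 × 10⁻²⁰) = 4.312 × 10⁻²⁴ kg·m/s.
λ = h/p = 6.626 × 10⁻³⁴ / 4.312 × 10⁻²⁴ = 1.54 × 10⁻¹⁰ m = 154 pm.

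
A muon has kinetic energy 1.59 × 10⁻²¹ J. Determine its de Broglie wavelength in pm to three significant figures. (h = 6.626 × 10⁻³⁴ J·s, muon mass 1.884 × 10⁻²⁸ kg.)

λ = 856 pm

p = √(2mKE) = √(2 × 1.884 × 10⁻²⁸ × 1.590 × 10⁻²¹) = 7.740 × 10⁻²⁵ kg·m/s.
λ = h/p = 6.626 × 10⁻³⁴ / 7.740 × 10⁻²⁵ = 8.56 × 10⁻¹⁰ m = 856 pm.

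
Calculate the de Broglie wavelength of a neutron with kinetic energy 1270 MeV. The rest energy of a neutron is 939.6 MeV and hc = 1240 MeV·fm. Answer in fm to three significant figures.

Total energy E = KE + m₀c² = 1270 + 939.6 = 2209.6 MeV.
(pc)² = E² − (m₀c²)² = (2209.6)² − (939.6)² = 3.999 × 10⁶ MeV², so pc = 2000 MeV.
λ = hc/(pc) = 1240 MeV·fm / 2000 MeV = 0.620 fm.

λ = 0.620 fm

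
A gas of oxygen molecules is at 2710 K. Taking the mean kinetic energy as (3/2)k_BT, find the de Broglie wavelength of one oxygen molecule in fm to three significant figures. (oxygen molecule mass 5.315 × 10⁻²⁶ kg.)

KE = (3/2)k_BT = 1.5 × 1.381 × 10⁻²³ × 2710 = 5.614 × 10⁻²⁰ J.
p = √(2mKE) = √(2 × 5.315 × 10⁻²⁶ × 5.614 × 10⁻²⁰) = 7.725 × 10⁻²³ kg·m/s.
λ = h/p = 8.58 × 10⁻¹² m = 8580 fm.

λ = 8580 fm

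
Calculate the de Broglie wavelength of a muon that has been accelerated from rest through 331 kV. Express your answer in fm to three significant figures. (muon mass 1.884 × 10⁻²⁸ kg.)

λ = 148 fm

KE = eV = 1.602 × 10⁻¹⁹ × 3.310 × 10⁵ = 5.303 × 10⁻¹⁴ J.
p = √(2mKE) = √(2 × 1.884 × 10⁻²⁸ × 5.303 × 10⁻¹⁴) = 4.470 × 10⁻²¹ kg·m/s.
λ = h/p = 6.626 × 10⁻³⁴ / 4.470 × 10⁻²¹ = 1.48 × 10⁻¹³ m = 148 fm.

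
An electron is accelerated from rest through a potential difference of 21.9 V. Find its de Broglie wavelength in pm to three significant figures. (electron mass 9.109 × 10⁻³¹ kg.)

λ = 262 pm

KE = eV = 1.602 × 10⁻¹⁹ × 21.90 = 3.508 × 10⁻¹⁸ J.
p = √(2mKE) = √(2 × 9.109 × 10⁻³¹ × 3.508 × 10⁻¹⁸) = 2.528 × 10⁻²⁴ kg·m/s.
λ = h/p = 6.626 × 10⁻³⁴ / 2.528 × 10⁻²⁴ = 2.62 × 10⁻¹⁰ m = 262 pm.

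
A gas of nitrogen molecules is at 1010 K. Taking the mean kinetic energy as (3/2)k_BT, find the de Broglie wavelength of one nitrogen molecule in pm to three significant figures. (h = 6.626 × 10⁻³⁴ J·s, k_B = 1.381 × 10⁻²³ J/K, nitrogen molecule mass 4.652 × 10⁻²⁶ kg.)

λ = 15.0 pm

KE = (3/2)k_BT = 1.5 × 1.381 × 10⁻²³ × 1010 = 2.092 × 10⁻²⁰ J.
p = √(2mKE) = √(2 × 4.652 × 10⁻²⁶ × 2.092 × 10⁻²⁰) = 4.412 × 10⁻²³ kg·m/s.
λ = h/p = 1.50 × 10⁻¹¹ m = 15.0 pm.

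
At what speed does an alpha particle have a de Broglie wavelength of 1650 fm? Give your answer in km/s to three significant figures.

p = h/λ = 6.626 × 10⁻³⁴ / 1.650 × 10⁻¹² = 4.016 × 10⁻²² kg·m/s.
v = p/m = 4.016 × 10⁻²² / 6.645 × 10⁻²⁷ = 6.04 × 10⁴ m/s = 60.4 km/s.

v = 60.4 km/s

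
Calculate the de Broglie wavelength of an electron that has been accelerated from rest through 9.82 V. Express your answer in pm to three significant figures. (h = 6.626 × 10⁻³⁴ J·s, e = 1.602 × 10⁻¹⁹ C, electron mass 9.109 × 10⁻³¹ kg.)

λ = 391 pm

KE = eV = 1.602 × 10⁻¹⁹ × 9.820 = 1.573 × 10⁻¹⁸ J.
p = √(2mKE) = √(2 × 9.109 × 10⁻³¹ × 1.573 × 10⁻¹⁸) = 1.693 × 10⁻²⁴ kg·m/s.
λ = h/p = 6.626 × 10⁻³⁴ / 1.693 × 10⁻²⁴ = 3.91 × 10⁻¹⁰ m = 391 pm.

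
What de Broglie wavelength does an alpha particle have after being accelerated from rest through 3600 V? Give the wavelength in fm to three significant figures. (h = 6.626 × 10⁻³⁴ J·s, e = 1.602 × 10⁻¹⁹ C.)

KE = 2eV = 2 × 1.602 × 10⁻¹⁹ × 3600 = 1.153 × 10⁻¹⁵ J.
p = √(2mKE) = √(2 × 6.645 × 10⁻²⁷ × 1.153 × 10⁻¹⁵) = 3.915 × 10⁻²¹ kg·m/s.
λ = h/p = 6.626 × 10⁻³⁴ / 3.915 × 10⁻²¹ = 1.69 × 10⁻¹³ m = 169 fm.

λ = 169 fm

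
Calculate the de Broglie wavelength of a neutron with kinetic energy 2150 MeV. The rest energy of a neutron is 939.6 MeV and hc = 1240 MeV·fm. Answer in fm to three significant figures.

λ = 0.421 fm

Total energy E = KE + m₀c² = 2150 + 939.6 = 3089.6 MeV.
(pc)² = E² − (m₀c²)² = (3089.6)² − (939.6)² = 8.663 × 10⁶ MeV², so pc = 2943 MeV.
λ = hc/(pc) = 1240 MeV·fm / 2943 MeV = 0.421 fm.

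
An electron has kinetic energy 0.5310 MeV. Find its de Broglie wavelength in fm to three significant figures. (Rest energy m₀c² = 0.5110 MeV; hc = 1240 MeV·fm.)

Total energy E = KE + m₀c² = 0.5310 + 0.5110 = 1.0420 MeV.
(pc)² = E² − (m₀c²)² = (1.0420)² − (0.5110)² = 0.8246 MeV², so pc = 0.9081 MeV.
λ = hc/(pc) = 1240 MeV·fm / 0.9081 MeV = 1370 fm.

λ = 1370 fm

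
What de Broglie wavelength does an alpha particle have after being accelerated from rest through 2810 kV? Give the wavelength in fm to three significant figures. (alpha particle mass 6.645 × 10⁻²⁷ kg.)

KE = 2eV = 2 × 1.602 × 10⁻¹⁹ × 2.810 × 10⁶ = 9.003 × 10⁻¹³ J.
p = √(2mKE) = √(2 × 6.645 × 10⁻²⁷ × 9.003 × 10⁻¹³) = 1.094 × 10⁻¹⁹ kg·m/s.
λ = h/p = 6.626 × 10⁻³⁴ / 1.094 × 10⁻¹⁹ = 6.06 × 10⁻¹⁵ m = 6.06 fm.

λ = 6.06 fm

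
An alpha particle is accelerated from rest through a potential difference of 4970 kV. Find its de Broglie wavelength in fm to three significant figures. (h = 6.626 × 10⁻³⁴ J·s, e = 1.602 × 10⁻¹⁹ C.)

KE = 2eV = 2 × 1.602 × 10⁻¹⁹ × 4.970 × 10⁶ = 1.592 × 10⁻¹² J.
p = √(2mKE) = √(2 × 6.645 × 10⁻²⁷ × 1.592 × 10⁻¹²) = 1.455 × 10⁻¹⁹ kg·m/s.
λ = h/p = 6.626 × 10⁻³⁴ / 1.455 × 10⁻¹⁹ = 4.55 × 10⁻¹⁵ m = 4.55 fm.

λ = 4.55 fm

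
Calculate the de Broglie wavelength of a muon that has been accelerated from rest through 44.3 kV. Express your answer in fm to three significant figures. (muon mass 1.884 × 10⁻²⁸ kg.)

λ = 405 fm

KE = eV = 1.602 × 10⁻¹⁹ × 4.430 × 10⁴ = 7.097 × 10⁻¹⁵ J.
p = √(2mKE) = √(2 × 1.884 × 10⁻²⁸ × 7.097 × 10⁻¹⁵) = 1.635 × 10⁻²¹ kg·m/s.
λ = h/p = 6.626 × 10⁻³⁴ / 1.635 × 10⁻²¹ = 4.05 × 10⁻¹³ m = 405 fm.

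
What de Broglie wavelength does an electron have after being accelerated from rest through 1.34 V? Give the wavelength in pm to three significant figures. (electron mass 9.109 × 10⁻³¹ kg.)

KE = eV = 1.602 × 10⁻¹⁹ × 1.340 = 2.147 × 10⁻¹⁹ J.
p = √(2mKE) = √(2 × 9.109 × 10⁻³¹ × 2.147 × 10⁻¹⁹) = 6.254 × 10⁻²⁵ kg·m/s.
λ = h/p = 6.626 × 10⁻³⁴ / 6.254 × 10⁻²⁵ = 1.06 × 10⁻⁹ m = 1060 pm.

λ = 1060 pm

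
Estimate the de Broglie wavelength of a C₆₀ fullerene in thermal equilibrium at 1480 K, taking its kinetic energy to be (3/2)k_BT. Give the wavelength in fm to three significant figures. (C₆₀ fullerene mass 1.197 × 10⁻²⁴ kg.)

KE = (3/2)k_BT = 1.5 × 1.381 × 10⁻²³ × 1480 = 3.066 × 10⁻²⁰ J.
p = √(2mKE) = √(2 × 1.197 × 10⁻²⁴ × 3.066 × 10⁻²⁰) = 2.709 × 10⁻²² kg·m/s.
λ = h/p = 2.45 × 10⁻¹² m = 2450 fm.

λ = 2450 fm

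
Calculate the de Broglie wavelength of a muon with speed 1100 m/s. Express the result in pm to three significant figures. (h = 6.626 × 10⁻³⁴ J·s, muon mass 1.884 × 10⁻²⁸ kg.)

λ = 3200 pm

p = mv = 1.884 × 10⁻²⁸ × 1100 = 2.072 × 10⁻²⁵ kg·m/s.
λ = h/p = 6.626 × 10⁻³⁴ / 2.072 × 10⁻²⁵ = 3.20 × 10⁻⁹ m = 3200 pm.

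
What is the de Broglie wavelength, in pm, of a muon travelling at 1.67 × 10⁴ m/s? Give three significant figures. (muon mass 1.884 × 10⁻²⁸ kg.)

p = mv = 1.884 × 10⁻²⁸ × 1.67 × 10⁴ = 3.146 × 10⁻²⁴ kg·m/s.
λ = h/p = 6.626 × 10⁻³⁴ / 3.146 × 10⁻²⁴ = 2.11 × 10⁻¹⁰ m = 211 pm.

λ = 211 pm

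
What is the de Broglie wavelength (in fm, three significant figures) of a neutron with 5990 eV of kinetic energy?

KE = 5990 eV = 9.596 × 10⁻¹⁶ J.
p = √(2mKE) = √(2 × 1.675 × 10⁻²⁷ × 9.596 × 10⁻¹⁶) = 1.793 × 10⁻²¹ kg·m/s.
λ = h/p = 6.626 × 10⁻³⁴ / 1.793 × 10⁻²¹ = 3.70 × 10⁻¹³ m = 370 fm.

λ = 370 fm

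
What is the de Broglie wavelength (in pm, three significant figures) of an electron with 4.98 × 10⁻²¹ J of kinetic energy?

p = √(2mKE) = √(2 × 9.109 × 10⁻³¹ × 4.980 × 10⁻²¹) = 9.525 × 10⁻²⁶ kg·m/s.
λ = h/p = 6.626 × 10⁻³⁴ / 9.525 × 10⁻²⁶ = 6.96 × 10⁻⁹ m = 6960 pm.

λ = 6960 pm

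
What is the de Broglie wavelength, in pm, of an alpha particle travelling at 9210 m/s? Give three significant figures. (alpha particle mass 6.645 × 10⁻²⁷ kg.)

p = mv = 6.645 × 10⁻²⁷ × 9210 = 6.120 × 10⁻²³ kg·m/s.
λ = h/p = 6.626 × 10⁻³⁴ / 6.120 × 10⁻²³ = 1.08 × 10⁻¹¹ m = 10.8 pm.

λ = 10.8 pm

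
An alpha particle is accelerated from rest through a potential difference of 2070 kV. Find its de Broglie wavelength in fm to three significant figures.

λ = 7.06 fm

KE = 2eV = 2 × 1.602 × 10⁻¹⁹ × 2.070 × 10⁶ = 6.632 × 10⁻¹³ J.
p = √(2mKE) = √(2 × 6.645 × 10⁻²⁷ × 6.632 × 10⁻¹³) = 9.388 × 10⁻²⁰ kg·m/s.
λ = h/p = 6.626 × 10⁻³⁴ / 9.388 × 10⁻²⁰ = 7.06 × 10⁻¹⁵ m = 7.06 fm.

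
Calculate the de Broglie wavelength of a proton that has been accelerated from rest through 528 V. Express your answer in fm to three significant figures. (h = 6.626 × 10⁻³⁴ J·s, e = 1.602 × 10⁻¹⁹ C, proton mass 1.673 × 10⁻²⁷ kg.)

KE = eV = 1.602 × 10⁻¹⁹ × 528.0 = 8.459 × 10⁻¹⁷ J.
p = √(2mKE) = √(2 × 1.673 × 10⁻²⁷ × 8.459 × 10⁻¹⁷) = 5.320 × 10⁻²² kg·m/s.
λ = h/p = 6.626 × 10⁻³⁴ / 5.320 × 10⁻²² = 1.25 × 10⁻¹² m = 1250 fm.

λ = 1250 fm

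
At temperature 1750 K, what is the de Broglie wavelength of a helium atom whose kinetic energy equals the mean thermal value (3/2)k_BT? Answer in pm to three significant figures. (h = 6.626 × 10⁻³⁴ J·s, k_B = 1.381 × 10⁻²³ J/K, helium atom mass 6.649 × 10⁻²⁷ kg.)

λ = 30.2 pm

KE = (3/2)k_BT = 1.5 × 1.381 × 10⁻²³ × 1750 = 3.625 × 10⁻²⁰ J.
p = √(2mKE) = √(2 × 6.649 × 10⁻²⁷ × 3.625 × 10⁻²⁰) = 2.196 × 10⁻²³ kg·m/s.
λ = h/p = 3.02 × 10⁻¹¹ m = 30.2 pm.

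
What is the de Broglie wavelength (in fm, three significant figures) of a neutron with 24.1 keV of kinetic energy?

λ = 184 fm

KE = 24.1 keV = 3.861 × 10⁻¹⁵ J.
p = √(2mKE) = √(2 × 1.675 × 10⁻²⁷ × 3.861 × 10⁻¹⁵) = 3.596 × 10⁻²¹ kg·m/s.
λ = h/p = 6.626 × 10⁻³⁴ / 3.596 × 10⁻²¹ = 1.84 × 10⁻¹³ m = 184 fm.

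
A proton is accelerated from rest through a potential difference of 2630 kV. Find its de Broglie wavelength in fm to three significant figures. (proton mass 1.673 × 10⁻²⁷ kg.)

KE = eV = 1.602 × 10⁻¹⁹ × 2.630 × 10⁶ = 4.213 × 10⁻¹³ J.
p = √(2mKE) = √(2 × 1.673 × 10⁻²⁷ × 4.213 × 10⁻¹³) = 3.755 × 10⁻²⁰ kg·m/s.
λ = h/p = 6.626 × 10⁻³⁴ / 3.755 × 10⁻²⁰ = 1.76 × 10⁻¹⁴ m = 17.6 fm.

λ = 17.6 fm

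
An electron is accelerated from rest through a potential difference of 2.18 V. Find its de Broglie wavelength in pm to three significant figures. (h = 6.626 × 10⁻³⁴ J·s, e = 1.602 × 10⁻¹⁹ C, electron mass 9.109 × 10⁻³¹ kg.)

KE = eV = 1.602 × 10⁻¹⁹ × 2.180 = 3.492 × 10⁻¹⁹ J.
p = √(2mKE) = √(2 × 9.109 × 10⁻³¹ × 3.492 × 10⁻¹⁹) = 7.976 × 10⁻²⁵ kg·m/s.
λ = h/p = 6.626 × 10⁻³⁴ / 7.976 × 10⁻²⁵ = 8.31 × 10⁻¹⁰ m = 831 pm.

λ = 831 pm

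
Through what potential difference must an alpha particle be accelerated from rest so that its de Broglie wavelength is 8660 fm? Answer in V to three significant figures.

p = h/λ = 6.626 × 10⁻³⁴ / 8.660 × 10⁻¹² = 7.651 × 10⁻²³ kg·m/s.
KE = p²/(2m) = 4.405 × 10⁻¹⁹ J.
V = KE/2e = 4.405 × 10⁻¹⁹ / (2 × 1.602 × 10⁻¹⁹) = 1.37 V.

V = 1.37 V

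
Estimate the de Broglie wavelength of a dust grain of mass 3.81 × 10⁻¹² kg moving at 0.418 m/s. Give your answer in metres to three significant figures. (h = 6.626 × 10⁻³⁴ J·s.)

p = mv = 3.81 × 10⁻¹² × 0.418 = 1.593 × 10⁻¹² kg·m/s.
λ = h/p = 6.626 × 10⁻³⁴ / 1.593 × 10⁻¹² = 4.16 × 10⁻²² m.

λ = 4.16 × 10⁻²² m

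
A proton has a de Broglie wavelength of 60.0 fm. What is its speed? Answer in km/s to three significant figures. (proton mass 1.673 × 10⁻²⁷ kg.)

v = 6600 km/s

p = h/λ = 6.626 × 10⁻³⁴ / 6.000 × 10⁻¹⁴ = 1.104 × 10⁻²⁰ kg·m/s.
v = p/m = 1.104 × 10⁻²⁰ / 1.673 × 10⁻²⁷ = 6.60 × 10⁶ m/s = 6600 km/s.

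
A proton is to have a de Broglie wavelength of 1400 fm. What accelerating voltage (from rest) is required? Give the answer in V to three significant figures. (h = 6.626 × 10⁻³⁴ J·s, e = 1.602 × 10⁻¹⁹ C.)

V = 418 V

p = h/λ = 6.626 × 10⁻³⁴ / 1.400 × 10⁻¹² = 4.733 × 10⁻²² kg·m/s.
KE = p²/(2m) = 6.695 × 10⁻¹⁷ J.
V = KE/e = 6.695 × 10⁻¹⁷ / (1.602 × 10⁻¹⁹) = 418 V.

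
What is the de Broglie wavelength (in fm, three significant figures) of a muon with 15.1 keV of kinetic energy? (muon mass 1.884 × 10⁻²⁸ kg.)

λ = 694 fm

KE = 15.1 keV = 2.419 × 10⁻¹⁵ J.
p = √(2mKE) = √(2 × 1.884 × 10⁻²⁸ × 2.419 × 10⁻¹⁵) = 9.547 × 10⁻²² kg·m/s.
λ = h/p = 6.626 × 10⁻³⁴ / 9.547 × 10⁻²² = 6.94 × 10⁻¹³ m = 694 fm.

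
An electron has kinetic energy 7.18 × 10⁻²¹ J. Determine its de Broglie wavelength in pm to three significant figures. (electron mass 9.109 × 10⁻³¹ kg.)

p = √(2mKE) = √(2 × 9.109 × 10⁻³¹ × 7.180 × 10⁻²¹) = 1.144 × 10⁻²⁵ kg·m/s.
λ = h/p = 6.626 × 10⁻³⁴ / 1.144 × 10⁻²⁵ = 5.79 × 10⁻⁹ m = 5790 pm.

λ = 5790 pm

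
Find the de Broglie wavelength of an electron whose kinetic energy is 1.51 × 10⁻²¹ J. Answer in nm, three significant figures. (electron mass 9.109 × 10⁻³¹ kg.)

p = √(2mKE) = √(2 × 9.109 × 10⁻³¹ × 1.510 × 10⁻²¹) = 5.245 × 10⁻²⁶ kg·m/s.
λ = h/p = 6.626 × 10⁻³⁴ / 5.245 × 10⁻²⁶ = 1.26 × 10⁻⁸ m = 12.6 nm.

λ = 12.6 nm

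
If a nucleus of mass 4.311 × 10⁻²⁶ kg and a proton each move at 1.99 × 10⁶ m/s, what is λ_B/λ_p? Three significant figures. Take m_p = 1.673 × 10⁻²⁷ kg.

At fixed v, p = mv so λ = h/(mv) ∝ 1/m.
λ_B/λ_p = m_p/m_B = 1.673 × 10⁻²⁷/4.311 × 10⁻²⁶ = 0.0388.

λ_B/λ_p = 0.0388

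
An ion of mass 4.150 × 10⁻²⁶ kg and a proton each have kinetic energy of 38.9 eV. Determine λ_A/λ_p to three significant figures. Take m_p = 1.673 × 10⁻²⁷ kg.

At fixed KE, p = √(2mKE) so λ = h/p ∝ 1/√m.
λ_A/λ_p = √(m_p/m_A) = √(1.673 × 10⁻²⁷/4.150 × 10⁻²⁶) = √(0.04031) = 0.201.

λ_A/λ_p = 0.201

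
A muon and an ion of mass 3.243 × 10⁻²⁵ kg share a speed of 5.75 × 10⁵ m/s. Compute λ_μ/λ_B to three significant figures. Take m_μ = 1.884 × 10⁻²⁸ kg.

At fixed v, p = mv so λ = h/(mv) ∝ 1/m.
λ_μ/λ_B = m_B/m_μ = 3.243 × 10⁻²⁵/1.884 × 10⁻²⁸ = 1720.

λ_μ/λ_B = 1720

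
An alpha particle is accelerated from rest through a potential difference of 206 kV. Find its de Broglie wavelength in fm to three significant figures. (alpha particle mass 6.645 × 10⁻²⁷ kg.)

KE = 2eV = 2 × 1.602 × 10⁻¹⁹ × 2.060 × 10⁵ = 6.600 × 10⁻¹⁴ J.
p = √(2mKE) = √(2 × 6.645 × 10⁻²⁷ × 6.600 × 10⁻¹⁴) = 2.962 × 10⁻²⁰ kg·m/s.
λ = h/p = 6.626 × 10⁻³⁴ / 2.962 × 10⁻²⁰ = 2.24 × 10⁻¹⁴ m = 22.4 fm.

λ = 22.4 fm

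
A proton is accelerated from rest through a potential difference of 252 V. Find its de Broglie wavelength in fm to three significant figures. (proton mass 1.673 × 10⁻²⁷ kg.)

λ = 1800 fm

KE = eV = 1.602 × 10⁻¹⁹ × 252.0 = 4.037 × 10⁻¹⁷ J.
p = √(2mKE) = √(2 × 1.673 × 10⁻²⁷ × 4.037 × 10⁻¹⁷) = 3.675 × 10⁻²² kg·m/s.
λ = h/p = 6.626 × 10⁻³⁴ / 3.675 × 10⁻²² = 1.80 × 10⁻¹² m = 1800 fm.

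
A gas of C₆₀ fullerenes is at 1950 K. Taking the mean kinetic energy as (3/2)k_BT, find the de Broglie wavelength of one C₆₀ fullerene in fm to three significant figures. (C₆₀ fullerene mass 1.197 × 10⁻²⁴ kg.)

KE = (3/2)k_BT = 1.5 × 1.381 × 10⁻²³ × 1950 = 4.039 × 10⁻²⁰ J.
p = √(2mKE) = √(2 × 1.197 × 10⁻²⁴ × 4.039 × 10⁻²⁰) = 3.110 × 10⁻²² kg·m/s.
λ = h/p = 2.13 × 10⁻¹² m = 2130 fm.

λ = 2130 fm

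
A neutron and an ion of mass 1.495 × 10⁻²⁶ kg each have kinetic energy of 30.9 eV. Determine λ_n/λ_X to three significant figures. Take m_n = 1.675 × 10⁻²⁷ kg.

λ_n/λ_X = 2.99

At fixed KE, p = √(2mKE) so λ = h/p ∝ 1/√m.
λ_n/λ_X = √(m_X/m_n) = √(1.495 × 10⁻²⁶/1.675 × 10⁻²⁷) = √(8.925) = 2.99.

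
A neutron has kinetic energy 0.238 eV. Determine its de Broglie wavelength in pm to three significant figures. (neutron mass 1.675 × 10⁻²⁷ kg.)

λ = 58.6 pm

KE = 0.238 eV = 3.813 × 10⁻²⁰ J.
p = √(2mKE) = √(2 × 1.675 × 10⁻²⁷ × 3.813 × 10⁻²⁰) = 1.130 × 10⁻²³ kg·m/s.
λ = h/p = 6.626 × 10⁻³⁴ / 1.130 × 10⁻²³ = 5.86 × 10⁻¹¹ m = 58.6 pm.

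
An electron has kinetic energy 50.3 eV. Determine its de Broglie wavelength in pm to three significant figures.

KE = 50.3 eV = 8.058 × 10⁻¹⁸ J.
p = √(2mKE) = √(2 × 9.109 × 10⁻³¹ × 8.058 × 10⁻¹⁸) = 3.831 × 10⁻²⁴ kg·m/s.
λ = h/p = 6.626 × 10⁻³⁴ / 3.831 × 10⁻²⁴ = 1.73 × 10⁻¹⁰ m = 173 pm.

λ = 173 pm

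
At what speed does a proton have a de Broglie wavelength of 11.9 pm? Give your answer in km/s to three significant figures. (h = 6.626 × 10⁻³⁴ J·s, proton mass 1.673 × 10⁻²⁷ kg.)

v = 33.3 km/s

p = h/λ = 6.626 × 10⁻³⁴ / 1.190 × 10⁻¹¹ = 5.568 × 10⁻²³ kg·m/s.
v = p/m = 5.568 × 10⁻²³ / 1.673 × 10⁻²⁷ = 3.33 × 10⁴ m/s = 33.3 km/s.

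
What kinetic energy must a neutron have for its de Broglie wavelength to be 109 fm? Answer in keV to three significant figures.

KE = 68.9 keV

p = h/λ = 6.626 × 10⁻³⁴ / 1.090 × 10⁻¹³ = 6.079 × 10⁻²¹ kg·m/s.
KE = p²/(2m) = (6.079 × 10⁻²¹)² / (2 × 1.675 × 10⁻²⁷) = 1.103 × 10⁻¹⁴ J = 68.9 keV.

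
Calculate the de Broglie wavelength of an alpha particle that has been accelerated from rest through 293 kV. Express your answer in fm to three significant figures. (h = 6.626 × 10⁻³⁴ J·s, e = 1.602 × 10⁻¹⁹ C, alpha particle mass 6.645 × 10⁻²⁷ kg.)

KE = 2eV = 2 × 1.602 × 10⁻¹⁹ × 2.930 × 10⁵ = 9.388 × 10⁻¹⁴ J.
p = √(2mKE) = √(2 × 6.645 × 10⁻²⁷ × 9.388 × 10⁻¹⁴) = 3.532 × 10⁻²⁰ kg·m/s.
λ = h/p = 6.626 × 10⁻³⁴ / 3.532 × 10⁻²⁰ = 1.88 × 10⁻¹⁴ m = 18.8 fm.

λ = 18.8 fm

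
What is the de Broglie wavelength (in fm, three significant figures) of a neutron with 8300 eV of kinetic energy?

λ = 314 fm

KE = 8300 eV = 1.330 × 10⁻¹⁵ J.
p = √(2mKE) = √(2 × 1.675 × 10⁻²⁷ × 1.330 × 10⁻¹⁵) = 2.111 × 10⁻²¹ kg·m/s.
λ = h/p = 6.626 × 10⁻³⁴ / 2.111 × 10⁻²¹ = 3.14 × 10⁻¹³ m = 314 fm.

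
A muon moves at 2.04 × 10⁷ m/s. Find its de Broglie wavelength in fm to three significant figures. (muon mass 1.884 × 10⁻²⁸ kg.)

p = mv = 1.884 × 10⁻²⁸ × 2.04 × 10⁷ = 3.843 × 10⁻²¹ kg·m/s.
λ = h/p = 6.626 × 10⁻³⁴ / 3.843 × 10⁻²¹ = 1.72 × 10⁻¹³ m = 172 fm.

λ = 172 fm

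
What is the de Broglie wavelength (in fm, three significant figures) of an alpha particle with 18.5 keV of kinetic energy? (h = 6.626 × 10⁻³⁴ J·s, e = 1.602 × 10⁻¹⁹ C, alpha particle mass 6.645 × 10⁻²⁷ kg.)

λ = 106 fm

KE = 18.5 keV = 2.964 × 10⁻¹⁵ J.
p = √(2mKE) = √(2 × 6.645 × 10⁻²⁷ × 2.964 × 10⁻¹⁵) = 6.276 × 10⁻²¹ kg·m/s.
λ = h/p = 6.626 × 10⁻³⁴ / 6.276 × 10⁻²¹ = 1.06 × 10⁻¹³ m = 106 fm.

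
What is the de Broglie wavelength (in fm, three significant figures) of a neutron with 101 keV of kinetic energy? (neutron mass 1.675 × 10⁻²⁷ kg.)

KE = 101 keV = 1.618 × 10⁻¹⁴ J.
p = √(2mKE) = √(2 × 1.675 × 10⁻²⁷ × 1.618 × 10⁻¹⁴) = 7.362 × 10⁻²¹ kg·m/s.
λ = h/p = 6.626 × 10⁻³⁴ / 7.362 × 10⁻²¹ = 9.00 × 10⁻¹⁴ m = 90.0 fm.

λ = 90.0 fm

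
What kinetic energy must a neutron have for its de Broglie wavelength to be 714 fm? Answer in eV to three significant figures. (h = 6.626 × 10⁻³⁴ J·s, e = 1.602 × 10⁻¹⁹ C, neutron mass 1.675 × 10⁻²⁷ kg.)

KE = 1600 eV

p = h/λ = 6.626 × 10⁻³⁴ / 7.140 × 10⁻¹³ = 9.280 × 10⁻²² kg·m/s.
KE = p²/(2m) = (9.280 × 10⁻²²)² / (2 × 1.675 × 10⁻²⁷) = 2.571 × 10⁻¹⁶ J = 1600 eV.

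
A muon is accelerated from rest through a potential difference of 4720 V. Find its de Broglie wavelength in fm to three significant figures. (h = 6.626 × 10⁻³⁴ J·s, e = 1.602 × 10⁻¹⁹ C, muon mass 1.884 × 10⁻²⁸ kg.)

KE = eV = 1.602 × 10⁻¹⁹ × 4720 = 7.561 × 10⁻¹⁶ J.
p = √(2mKE) = √(2 × 1.884 × 10⁻²⁸ × 7.561 × 10⁻¹⁶) = 5.338 × 10⁻²² kg·m/s.
λ = h/p = 6.626 × 10⁻³⁴ / 5.338 × 10⁻²² = 1.24 × 10⁻¹² m = 1240 fm.

λ = 1240 fm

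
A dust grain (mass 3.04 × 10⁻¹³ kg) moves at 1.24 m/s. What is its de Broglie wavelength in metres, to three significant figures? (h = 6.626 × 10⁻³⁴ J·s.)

λ = 1.76 × 10⁻²¹ m

p = mv = 3.04 × 10⁻¹³ × 1.24 = 3.770 × 10⁻¹³ kg·m/s.
λ = h/p = 6.626 × 10⁻³⁴ / 3.770 × 10⁻¹³ = 1.76 × 10⁻²¹ m.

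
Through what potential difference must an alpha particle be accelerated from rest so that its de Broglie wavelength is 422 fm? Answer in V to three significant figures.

p = h/λ = 6.626 × 10⁻³⁴ / 4.220 × 10⁻¹³ = 1.570 × 10⁻²¹ kg·m/s.
KE = p²/(2m) = 1.855 × 10⁻¹⁶ J.
V = KE/2e = 1.855 × 10⁻¹⁶ / (2 × 1.602 × 10⁻¹⁹) = 579 V.

V = 579 V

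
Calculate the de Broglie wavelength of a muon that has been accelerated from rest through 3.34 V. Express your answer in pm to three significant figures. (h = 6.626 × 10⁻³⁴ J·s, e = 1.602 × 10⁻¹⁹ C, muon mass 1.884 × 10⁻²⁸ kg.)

KE = eV = 1.602 × 10⁻¹⁹ × 3.340 = 5.351 × 10⁻¹⁹ J.
p = √(2mKE) = √(2 × 1.884 × 10⁻²⁸ × 5.351 × 10⁻¹⁹) = 1.420 × 10⁻²³ kg·m/s.
λ = h/p = 6.626 × 10⁻³⁴ / 1.420 × 10⁻²³ = 4.67 × 10⁻¹¹ m = 46.7 pm.

λ = 46.7 pm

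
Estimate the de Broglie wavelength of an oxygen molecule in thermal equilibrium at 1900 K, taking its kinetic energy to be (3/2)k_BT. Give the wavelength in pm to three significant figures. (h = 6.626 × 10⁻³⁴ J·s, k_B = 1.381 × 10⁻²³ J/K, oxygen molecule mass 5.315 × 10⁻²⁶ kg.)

KE = (3/2)k_BT = 1.5 × 1.381 × 10⁻²³ × 1900 = 3.936 × 10⁻²⁰ J.
p = √(2mKE) = √(2 × 5.315 × 10⁻²⁶ × 3.936 × 10⁻²⁰) = 6.468 × 10⁻²³ kg·m/s.
λ = h/p = 1.02 × 10⁻¹¹ m = 10.2 pm.

λ = 10.2 pm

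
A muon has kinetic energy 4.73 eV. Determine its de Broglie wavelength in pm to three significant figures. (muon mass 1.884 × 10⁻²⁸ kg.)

λ = 39.2 pm

KE = 4.73 eV = 7.577 × 10⁻¹⁹ J.
p = √(2mKE) = √(2 × 1.884 × 10⁻²⁸ × 7.577 × 10⁻¹⁹) = 1.690 × 10⁻²³ kg·m/s.
λ = h/p = 6.626 × 10⁻³⁴ / 1.690 × 10⁻²³ = 3.92 × 10⁻¹¹ m = 39.2 pm.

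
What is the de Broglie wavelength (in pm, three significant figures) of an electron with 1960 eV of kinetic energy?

KE = 1960 eV = 3.140 × 10⁻¹⁶ J.
p = √(2mKE) = √(2 × 9.109 × 10⁻³¹ × 3.140 × 10⁻¹⁶) = 2.392 × 10⁻²³ kg·m/s.
λ = h/p = 6.626 × 10⁻³⁴ / 2.392 × 10⁻²³ = 2.77 × 10⁻¹¹ m = 27.7 pm.

λ = 27.7 pm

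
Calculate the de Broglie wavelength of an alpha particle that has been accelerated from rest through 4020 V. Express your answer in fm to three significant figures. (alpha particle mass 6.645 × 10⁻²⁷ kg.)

KE = 2eV = 2 × 1.602 × 10⁻¹⁹ × 4020 = 1.288 × 10⁻¹⁵ J.
p = √(2mKE) = √(2 × 6.645 × 10⁻²⁷ × 1.288 × 10⁻¹⁵) = 4.137 × 10⁻²¹ kg·m/s.
λ = h/p = 6.626 × 10⁻³⁴ / 4.137 × 10⁻²¹ = 1.60 × 10⁻¹³ m = 160 fm.

λ = 160 fm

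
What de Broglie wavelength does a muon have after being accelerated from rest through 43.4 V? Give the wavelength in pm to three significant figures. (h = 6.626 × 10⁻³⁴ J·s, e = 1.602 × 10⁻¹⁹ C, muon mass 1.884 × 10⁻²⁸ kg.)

KE = eV = 1.602 × 10⁻¹⁹ × 43.40 = 6.953 × 10⁻¹⁸ J.
p = √(2mKE) = √(2 × 1.884 × 10⁻²⁸ × 6.953 × 10⁻¹⁸) = 5.118 × 10⁻²³ kg·m/s.
λ = h/p = 6.626 × 10⁻³⁴ / 5.118 × 10⁻²³ = 1.29 × 10⁻¹¹ m = 12.9 pm.

λ = 12.9 pm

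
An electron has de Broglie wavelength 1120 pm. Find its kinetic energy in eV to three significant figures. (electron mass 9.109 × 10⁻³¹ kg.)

p = h/λ = 6.626 × 10⁻³⁴ / 1.120 × 10⁻⁹ = 5.916 × 10⁻²⁵ kg·m/s.
KE = p²/(2m) = (5.916 × 10⁻²⁵)² / (2 × 9.109 × 10⁻³¹) = 1.921 × 10⁻¹⁹ J = 1.20 eV.

KE = 1.20 eV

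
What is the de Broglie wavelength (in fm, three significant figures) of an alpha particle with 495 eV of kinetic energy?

λ = 645 fm

KE = 495 eV = 7.930 × 10⁻¹⁷ J.
p = √(2mKE) = √(2 × 6.645 × 10⁻²⁷ × 7.930 × 10⁻¹⁷) = 1.027 × 10⁻²¹ kg·m/s.
λ = h/p = 6.626 × 10⁻³⁴ / 1.027 × 10⁻²¹ = 6.45 × 10⁻¹³ m = 645 fm.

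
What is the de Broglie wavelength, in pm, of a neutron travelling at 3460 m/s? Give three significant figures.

p = mv = 1.675 × 10⁻²⁷ × 3460 = 5.796 × 10⁻²⁴ kg·m/s.
λ = h/p = 6.626 × 10⁻³⁴ / 5.796 × 10⁻²⁴ = 1.14 × 10⁻¹⁰ m = 114 pm.

λ = 114 pm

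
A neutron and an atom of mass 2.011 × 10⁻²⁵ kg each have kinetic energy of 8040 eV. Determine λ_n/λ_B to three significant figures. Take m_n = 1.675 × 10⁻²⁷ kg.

λ_n/λ_B = 11.0

At fixed KE, p = √(2mKE) so λ = h/p ∝ 1/√m.
λ_n/λ_B = √(m_B/m_n) = √(2.011 × 10⁻²⁵/1.675 × 10⁻²⁷) = √(120.1) = 11.0.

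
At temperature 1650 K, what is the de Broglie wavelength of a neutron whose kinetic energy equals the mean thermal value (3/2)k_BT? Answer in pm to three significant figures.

λ = 61.9 pm

KE = (3/2)k_BT = 1.5 × 1.381 × 10⁻²³ × 1650 = 3.418 × 10⁻²⁰ J.
p = √(2mKE) = √(2 × 1.675 × 10⁻²⁷ × 3.418 × 10⁻²⁰) = 1.070 × 10⁻²³ kg·m/s.
λ = h/p = 6.19 × 10⁻¹¹ m = 61.9 pm.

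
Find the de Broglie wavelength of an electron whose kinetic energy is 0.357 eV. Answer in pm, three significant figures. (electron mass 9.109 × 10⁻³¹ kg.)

KE = 0.357 eV = 5.719 × 10⁻²⁰ J.
p = √(2mKE) = √(2 × 9.109 × 10⁻³¹ × 5.719 × 10⁻²⁰) = 3.228 × 10⁻²⁵ kg·m/s.
λ = h/p = 6.626 × 10⁻³⁴ / 3.228 × 10⁻²⁵ = 2.05 × 10⁻⁹ m = 2050 pm.

λ = 2050 pm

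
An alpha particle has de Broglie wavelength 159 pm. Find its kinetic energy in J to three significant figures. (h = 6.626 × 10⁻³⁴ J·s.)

KE = 1.31 × 10⁻²¹ J

p = h/λ = 6.626 × 10⁻³⁴ / 1.590 × 10⁻¹⁰ = 4.167 × 10⁻²⁴ kg·m/s.
KE = p²/(2m) = (4.167 × 10⁻²⁴)² / (2 × 6.645 × 10⁻²⁷) = 1.307 × 10⁻²¹ J = 1.31 × 10⁻²¹ J.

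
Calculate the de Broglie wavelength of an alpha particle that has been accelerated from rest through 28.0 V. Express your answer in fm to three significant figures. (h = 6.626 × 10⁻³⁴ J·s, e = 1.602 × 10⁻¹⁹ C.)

KE = 2eV = 2 × 1.602 × 10⁻¹⁹ × 28.00 = 8.971 × 10⁻¹⁸ J.
p = √(2mKE) = √(2 × 6.645 × 10⁻²⁷ × 8.971 × 10⁻¹⁸) = 3.453 × 10⁻²² kg·m/s.
λ = h/p = 6.626 × 10⁻³⁴ / 3.453 × 10⁻²² = 1.92 × 10⁻¹² m = 1920 fm.

λ = 1920 fm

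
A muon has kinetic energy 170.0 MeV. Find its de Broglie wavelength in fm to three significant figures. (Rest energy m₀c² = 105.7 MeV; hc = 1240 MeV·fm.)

λ = 4.87 fm

Total energy E = KE + m₀c² = 170.0 + 105.7 = 275.7 MeV.
(pc)² = E² − (m₀c²)² = (275.7)² − (105.7)² = 6.484 × 10⁴ MeV², so pc = 254.6 MeV.
λ = hc/(pc) = 1240 MeV·fm / 254.6 MeV = 4.87 fm.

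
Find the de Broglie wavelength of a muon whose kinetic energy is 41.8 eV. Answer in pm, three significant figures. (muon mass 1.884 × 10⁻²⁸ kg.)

KE = 41.8 eV = 6.696 × 10⁻¹⁸ J.
p = √(2mKE) = √(2 × 1.884 × 10⁻²⁸ × 6.696 × 10⁻¹⁸) = 5.023 × 10⁻²³ kg·m/s.
λ = h/p = 6.626 × 10⁻³⁴ / 5.023 × 10⁻²³ = 1.32 × 10⁻¹¹ m = 13.2 pm.

λ = 13.2 pm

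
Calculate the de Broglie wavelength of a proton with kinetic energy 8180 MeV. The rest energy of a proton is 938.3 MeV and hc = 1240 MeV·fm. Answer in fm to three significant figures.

λ = 0.137 fm

Total energy E = KE + m₀c² = 8180 + 938.3 = 9118.3 MeV.
(pc)² = E² − (m₀c²)² = (9118.3)² − (938.3)² = 8.226 × 10⁷ MeV², so pc = 9070 MeV.
λ = hc/(pc) = 1240 MeV·fm / 9070 MeV = 0.137 fm.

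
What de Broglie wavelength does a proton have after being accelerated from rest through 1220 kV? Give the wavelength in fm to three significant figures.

KE = eV = 1.602 × 10⁻¹⁹ × 1.220 × 10⁶ = 1.954 × 10⁻¹³ J.
p = √(2mKE) = √(2 × 1.673 × 10⁻²⁷ × 1.954 × 10⁻¹³) = 2.557 × 10⁻²⁰ kg·m/s.
λ = h/p = 6.626 × 10⁻³⁴ / 2.557 × 10⁻²⁰ = 2.59 × 10⁻¹⁴ m = 25.9 fm.

λ = 25.9 fm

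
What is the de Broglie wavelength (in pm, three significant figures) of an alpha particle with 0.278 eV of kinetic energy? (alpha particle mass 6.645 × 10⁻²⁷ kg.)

λ = 27.2 pm

KE = 0.278 eV = 4.454 × 10⁻²⁰ J.
p = √(2mKE) = √(2 × 6.645 × 10⁻²⁷ × 4.454 × 10⁻²⁰) = 2.433 × 10⁻²³ kg·m/s.
λ = h/p = 6.626 × 10⁻³⁴ / 2.433 × 10⁻²³ = 2.72 × 10⁻¹¹ m = 27.2 pm.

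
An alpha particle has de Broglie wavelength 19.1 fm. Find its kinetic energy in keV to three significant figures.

p = h/λ = 6.626 × 10⁻³⁴ / 1.910 × 10⁻¹⁴ = 3.469 × 10⁻²⁰ kg·m/s.
KE = p²/(2m) = (3.469 × 10⁻²⁰)² / (2 × 6.645 × 10⁻²⁷) = 9.055 × 10⁻¹⁴ J = 565 keV.

KE = 565 keV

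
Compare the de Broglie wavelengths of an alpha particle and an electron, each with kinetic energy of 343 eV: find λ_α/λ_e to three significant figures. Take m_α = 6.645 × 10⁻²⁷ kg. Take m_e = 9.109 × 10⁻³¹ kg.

At fixed KE, p = √(2mKE) so λ = h/p ∝ 1/√m.
λ_α/λ_e = √(m_e/m_α) = √(9.109 × 10⁻³¹/6.645 × 10⁻²⁷) = √(1.371 × 10⁻⁴) = 0.0117.

λ_α/λ_e = 0.0117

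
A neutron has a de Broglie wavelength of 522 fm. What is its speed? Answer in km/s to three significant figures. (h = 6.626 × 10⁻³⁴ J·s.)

p = h/λ = 6.626 × 10⁻³⁴ / 5.220 × 10⁻¹³ = 1.269 × 10⁻²¹ kg·m/s.
v = p/m = 1.269 × 10⁻²¹ / 1.675 × 10⁻²⁷ = 7.58 × 10⁵ m/s = 758 km/s.

v = 758 km/s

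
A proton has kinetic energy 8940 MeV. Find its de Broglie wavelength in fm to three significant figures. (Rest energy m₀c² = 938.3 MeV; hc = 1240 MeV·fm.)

Total energy E = KE + m₀c² = 8940 + 938.3 = 9878.3 MeV.
(pc)² = E² − (m₀c²)² = (9878.3)² − (938.3)² = 9.670 × 10⁷ MeV², so pc = 9834 MeV.
λ = hc/(pc) = 1240 MeV·fm / 9834 MeV = 0.126 fm.

λ = 0.126 fm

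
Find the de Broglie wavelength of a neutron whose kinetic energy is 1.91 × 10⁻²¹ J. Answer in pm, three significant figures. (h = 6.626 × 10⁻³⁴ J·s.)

p = √(2mKE) = √(2 × 1.675 × 10⁻²⁷ × 1.910 × 10⁻²¹) = 2.530 × 10⁻²⁴ kg·m/s.
λ = h/p = 6.626 × 10⁻³⁴ / 2.530 × 10⁻²⁴ = 2.62 × 10⁻¹⁰ m = 262 pm.

λ = 262 pm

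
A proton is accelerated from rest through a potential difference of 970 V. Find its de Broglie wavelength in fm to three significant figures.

KE = eV = 1.602 × 10⁻¹⁹ × 970.0 = 1.554 × 10⁻¹⁶ J.
p = √(2mKE) = √(2 × 1.673 × 10⁻²⁷ × 1.554 × 10⁻¹⁶) = 7.211 × 10⁻²² kg·m/s.
λ = h/p = 6.626 × 10⁻³⁴ / 7.211 × 10⁻²² = 9.19 × 10⁻¹³ m = 919 fm.

λ = 919 fm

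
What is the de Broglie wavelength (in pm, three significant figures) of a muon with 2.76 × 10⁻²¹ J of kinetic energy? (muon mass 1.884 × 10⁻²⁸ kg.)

p = √(2mKE) = √(2 × 1.884 × 10⁻²⁸ × 2.760 × 10⁻²¹) = 1.020 × 10⁻²⁴ kg·m/s.
λ = h/p = 6.626 × 10⁻³⁴ / 1.020 × 10⁻²⁴ = 6.50 × 10⁻¹⁰ m = 650 pm.

λ = 650 pm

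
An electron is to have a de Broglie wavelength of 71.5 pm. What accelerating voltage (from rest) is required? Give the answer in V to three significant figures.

V = 294 V

p = h/λ = 6.626 × 10⁻³⁴ / 7.150 × 10⁻¹¹ = 9.267 × 10⁻²⁴ kg·m/s.
KE = p²/(2m) = 4.714 × 10⁻¹⁷ J.
V = KE/e = 4.714 × 10⁻¹⁷ / (1.602 × 10⁻¹⁹) = 294 V.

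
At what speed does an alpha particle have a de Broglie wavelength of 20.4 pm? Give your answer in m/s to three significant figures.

v = 4890 m/s

p = h/λ = 6.626 × 10⁻³⁴ / 2.040 × 10⁻¹¹ = 3.248 × 10⁻²³ kg·m/s.
v = p/m = 3.248 × 10⁻²³ / 6.645 × 10⁻²⁷ = 4.89 × 10³ m/s = 4890 m/s.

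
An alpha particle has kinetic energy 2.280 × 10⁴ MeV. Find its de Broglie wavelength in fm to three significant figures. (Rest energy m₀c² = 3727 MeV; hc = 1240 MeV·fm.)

Total energy E = KE + m₀c² = 2.280 × 10⁴ + 3727 = 26527 MeV.
(pc)² = E² − (m₀c²)² = (26527)² − (3727)² = 6.898 × 10⁸ MeV², so pc = 2.626 × 10⁴ MeV.
λ = hc/(pc) = 1240 MeV·fm / 2.626 × 10⁴ MeV = 0.0472 fm.

λ = 0.0472 fm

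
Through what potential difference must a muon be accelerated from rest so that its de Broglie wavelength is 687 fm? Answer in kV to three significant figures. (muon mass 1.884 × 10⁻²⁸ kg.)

p = h/λ = 6.626 × 10⁻³⁴ / 6.870 × 10⁻¹³ = 9.645 × 10⁻²² kg·m/s.
KE = p²/(2m) = 2.469 × 10⁻¹⁵ J.
V = KE/e = 2.469 × 10⁻¹⁵ / (1.602 × 10⁻¹⁹) = 15.4 kV.

V = 15.4 kV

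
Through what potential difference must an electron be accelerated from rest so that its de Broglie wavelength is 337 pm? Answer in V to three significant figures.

p = h/λ = 6.626 × 10⁻³⁴ / 3.370 × 10⁻¹⁰ = 1.966 × 10⁻²⁴ kg·m/s.
KE = p²/(2m) = 2.122 × 10⁻¹⁸ J.
V = KE/e = 2.122 × 10⁻¹⁸ / (1.602 × 10⁻¹⁹) = 13.2 V.

V = 13.2 V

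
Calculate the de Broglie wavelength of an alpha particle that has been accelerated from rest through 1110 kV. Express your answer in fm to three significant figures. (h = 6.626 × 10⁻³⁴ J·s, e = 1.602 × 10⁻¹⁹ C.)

λ = 9.64 fm

KE = 2eV = 2 × 1.602 × 10⁻¹⁹ × 1.110 × 10⁶ = 3.556 × 10⁻¹³ J.
p = √(2mKE) = √(2 × 6.645 × 10⁻²⁷ × 3.556 × 10⁻¹³) = 6.875 × 10⁻²⁰ kg·m/s.
λ = h/p = 6.626 × 10⁻³⁴ / 6.875 × 10⁻²⁰ = 9.64 × 10⁻¹⁵ m = 9.64 fm.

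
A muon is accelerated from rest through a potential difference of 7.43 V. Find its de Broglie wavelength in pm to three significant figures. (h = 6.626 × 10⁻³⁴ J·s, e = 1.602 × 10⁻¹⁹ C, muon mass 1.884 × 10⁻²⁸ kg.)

KE = eV = 1.602 × 10⁻¹⁹ × 7.430 = 1.190 × 10⁻¹⁸ J.
p = √(2mKE) = √(2 × 1.884 × 10⁻²⁸ × 1.190 × 10⁻¹⁸) = 2.118 × 10⁻²³ kg·m/s.
λ = h/p = 6.626 × 10⁻³⁴ / 2.118 × 10⁻²³ = 3.13 × 10⁻¹¹ m = 31.3 pm.

λ = 31.3 pm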